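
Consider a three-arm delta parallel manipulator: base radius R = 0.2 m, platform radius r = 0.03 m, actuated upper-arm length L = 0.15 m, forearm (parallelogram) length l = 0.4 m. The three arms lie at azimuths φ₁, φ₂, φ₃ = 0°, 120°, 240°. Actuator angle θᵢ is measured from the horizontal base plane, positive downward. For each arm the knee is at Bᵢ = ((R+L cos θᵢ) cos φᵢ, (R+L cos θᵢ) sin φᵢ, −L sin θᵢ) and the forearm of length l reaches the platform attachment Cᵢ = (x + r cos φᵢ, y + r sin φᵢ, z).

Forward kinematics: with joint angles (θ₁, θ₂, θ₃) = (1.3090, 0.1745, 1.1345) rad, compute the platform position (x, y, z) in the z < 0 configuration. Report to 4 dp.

(-0.0919, 0.1104, -0.3844)

O1 = (0.2088·cos0.0°, 0.2088·sin0.0°, -0.1449) = (0.2088, 0.0000, -0.1449)
O2 = (0.3177·cos120.0°, 0.3177·sin120.0°, -0.0260) = (-0.1589, 0.2752, -0.0260)
O3 = (0.2334·cos240.0°, 0.2334·sin240.0°, -0.1359) = (-0.1167, -0.2021, -0.1359)
eliminate P² terms by subtracting sphere 1 from 2 and 3
[-0.7354 0.5503 0.2377]·P = 0.0370;  [-0.6510 -0.4042 0.0179]·P = 0.0084
det = 0.6555;  x = -0.0298+0.1616z,  y = 0.0274+-0.2160z
sphere 1 gives Az²+Bz+C=0 with A=1.0728, B=0.2008, C=-0.0813;  B²−4AC=0.3892;  roots -0.3844, 0.1972;  negative root z = -0.3844
x = -0.0919, y = 0.1104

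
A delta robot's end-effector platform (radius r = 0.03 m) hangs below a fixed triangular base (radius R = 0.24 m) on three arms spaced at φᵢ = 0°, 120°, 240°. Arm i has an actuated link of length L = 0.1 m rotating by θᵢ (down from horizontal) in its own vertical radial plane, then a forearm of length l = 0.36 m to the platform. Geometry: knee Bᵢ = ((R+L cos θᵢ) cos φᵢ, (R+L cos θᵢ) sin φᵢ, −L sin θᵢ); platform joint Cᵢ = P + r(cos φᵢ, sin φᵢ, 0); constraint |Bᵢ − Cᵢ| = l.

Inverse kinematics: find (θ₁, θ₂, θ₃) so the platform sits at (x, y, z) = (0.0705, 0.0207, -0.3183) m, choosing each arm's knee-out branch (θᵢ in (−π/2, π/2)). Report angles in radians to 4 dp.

θ₁ = 0.4361, θ₂ = 1.1346, θ₃ = 1.3962

arm 1 (φ=0.0°): x'=0.0705, y'=0.0207
  A=0.1395, B=-0.3183, C=(l²−L²−A²−y'²−z²)/(2L)=-0.0080
  θ1 = atan2(B,A) + arccos(C/0.3475) = 0.4361
φ2=120.0° → target in arm frame (-0.0173, -0.0714)
  A cos θ + B sin θ = C:  0.2273·cos θ + -0.3183·sin θ = -0.1924
  γ=atan2(-0.3183,0.2273)=-0.9506;  ψ=arccos(-0.4920)=2.0852;  θ2=γ+ψ≈1.1346
rotate P by −φ3: (-0.0532, 0.0507, -0.3183)
  e−x'=0.2632;  (l²−L²−(e−x')²−y'²−z²)/2L = -0.2677
  √(A²+B²)=0.4130;  θ3 = -0.8799+2.2761 ≈ 1.3962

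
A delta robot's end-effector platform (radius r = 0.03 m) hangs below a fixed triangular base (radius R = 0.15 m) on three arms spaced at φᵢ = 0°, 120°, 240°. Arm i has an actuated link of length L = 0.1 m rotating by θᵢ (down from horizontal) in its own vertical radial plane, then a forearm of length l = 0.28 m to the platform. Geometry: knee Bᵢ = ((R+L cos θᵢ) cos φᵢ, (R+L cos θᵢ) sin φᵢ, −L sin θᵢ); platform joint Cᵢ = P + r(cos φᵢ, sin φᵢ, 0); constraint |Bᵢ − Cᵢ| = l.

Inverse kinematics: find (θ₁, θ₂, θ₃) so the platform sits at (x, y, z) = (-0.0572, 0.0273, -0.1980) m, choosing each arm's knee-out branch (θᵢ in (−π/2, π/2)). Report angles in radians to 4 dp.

rotate P by −φ1: (-0.0572, 0.0273, -0.1980)
  e−x'=0.1772;  (l²−L²−(e−x')²−y'²−z²)/2L = -0.0147
  θ1 = atan2(B,A) + arccos(C/0.2657) = 0.7855
arm 2 (φ=120.0°): x'=0.0522, y'=0.0359
  A=0.0678, B=-0.1980, C=(l²−L²−A²−y'²−z²)/(2L)=0.1166
  √(A²+B²)=0.2093;  θ2 = -1.2411+0.9799 ≈ -0.2612
rotate P by −φ3: (0.0050, -0.0632, -0.1980)
  e−x'=0.1150;  (l²−L²−(e−x')²−y'²−z²)/2L = 0.0598
  √(A²+B²)=0.2290;  θ3 = -1.0444+1.3064 ≈ 0.2619

θ₁ = 0.7855, θ₂ = -0.2612, θ₃ = 0.2619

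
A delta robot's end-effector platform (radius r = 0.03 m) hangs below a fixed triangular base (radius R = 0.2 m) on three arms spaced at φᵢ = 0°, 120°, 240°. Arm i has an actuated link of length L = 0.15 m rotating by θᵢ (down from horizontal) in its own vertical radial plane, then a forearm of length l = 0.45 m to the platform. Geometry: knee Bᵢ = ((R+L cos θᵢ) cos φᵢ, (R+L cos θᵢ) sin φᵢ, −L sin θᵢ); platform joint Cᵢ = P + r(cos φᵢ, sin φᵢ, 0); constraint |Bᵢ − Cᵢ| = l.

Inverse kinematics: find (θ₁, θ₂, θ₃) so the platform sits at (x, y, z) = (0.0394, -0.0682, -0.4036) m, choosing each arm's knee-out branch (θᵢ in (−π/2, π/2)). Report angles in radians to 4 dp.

arm 1 (φ=0.0°): x'=0.0394, y'=-0.0682
  A=0.1306, B=-0.4036, C=(l²−L²−A²−y'²−z²)/(2L)=-0.0153
  θ1 = atan2(B,A) + arccos(C/0.4242) = 0.3491
arm 2 (φ=120.0°): x'=-0.0788, y'=0.0000
  A cos θ + B sin θ = C:  0.2488·cos θ + -0.4036·sin θ = -0.1493
  θ2 = atan2(B,A) + arccos(C/0.4741) = 0.8726
φ3=240.0° → target in arm frame (0.0394, 0.0682)
  A cos θ + B sin θ = C:  0.1306·cos θ + -0.4036·sin θ = -0.0154
  θ3 = atan2(B,A) + arccos(C/0.4242) = 0.3493

θ₁ = 0.3491, θ₂ = 0.8726, θ₃ = 0.3493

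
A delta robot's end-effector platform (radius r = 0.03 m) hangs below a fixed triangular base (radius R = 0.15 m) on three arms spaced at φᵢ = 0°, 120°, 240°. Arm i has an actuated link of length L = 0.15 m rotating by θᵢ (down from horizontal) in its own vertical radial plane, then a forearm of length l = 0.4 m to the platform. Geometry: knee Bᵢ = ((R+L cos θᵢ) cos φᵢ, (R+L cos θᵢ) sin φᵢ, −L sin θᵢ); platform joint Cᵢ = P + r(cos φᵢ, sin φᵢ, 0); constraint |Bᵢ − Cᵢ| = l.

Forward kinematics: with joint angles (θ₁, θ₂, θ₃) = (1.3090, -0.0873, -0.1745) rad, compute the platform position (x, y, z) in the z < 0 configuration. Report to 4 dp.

(-0.2113, -0.0082, -0.2964)

arm 1 at φ=0.0°: e+L cos θ1 = 0.1588;  O1 = (0.1588, 0.0000, -0.1449)
φ2=120.0°: virtual centre (-0.1347, 0.2333, 0.0131), radius l
O3 = (0.2677·cos240.0°, 0.2677·sin240.0°, 0.0260) = (-0.1339, -0.2319, 0.0260)
|O₂|²−|O₁|² = 0.0265;  |O₃|²−|O₁|² = 0.0261
plane₁₂: -0.5871x+0.4667y+0.3159z = 0.0265
Cramer: x(z) = -0.0449+0.5611z;  y(z) = 0.0004+0.0289z
quadratic in z: (1.3157)z²+(0.0611)z+(-0.0975)=0, √Δ=0.7189 → z ∈ {-0.2964, 0.2500}; z = -0.2964 (taking z<0)
x = -0.2113, y = -0.0082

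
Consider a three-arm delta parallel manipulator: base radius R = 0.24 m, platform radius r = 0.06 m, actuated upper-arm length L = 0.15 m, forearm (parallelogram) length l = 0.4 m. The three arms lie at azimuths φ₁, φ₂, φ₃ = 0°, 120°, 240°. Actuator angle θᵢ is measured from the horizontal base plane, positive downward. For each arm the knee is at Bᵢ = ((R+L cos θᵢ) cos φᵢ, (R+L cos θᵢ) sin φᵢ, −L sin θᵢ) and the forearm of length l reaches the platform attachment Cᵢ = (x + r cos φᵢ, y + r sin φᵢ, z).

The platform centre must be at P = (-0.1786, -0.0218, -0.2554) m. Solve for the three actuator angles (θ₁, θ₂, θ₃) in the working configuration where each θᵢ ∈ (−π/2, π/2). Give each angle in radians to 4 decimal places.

rotate P by −φ1: (-0.1786, -0.0218, -0.2554)
  A cos θ + B sin θ = C:  0.3586·cos θ + -0.2554·sin θ = -0.1893
  √(A²+B²)=0.4403;  θ1 = -0.6189+2.0153 ≈ 1.3965
rotate P by −φ2: (0.0704, 0.1656, -0.2554)
  e−x'=0.1096;  (l²−L²−(e−x')²−y'²−z²)/2L = 0.1095
  √(A²+B²)=0.2779;  θ2 = -1.1655+1.1658 ≈ 0.0003
φ3=240.0° → target in arm frame (0.1082, -0.1438)
  A cos θ + B sin θ = C:  0.0718·cos θ + -0.2554·sin θ = 0.1548
  θ3 = atan2(B,A) + arccos(C/0.2653) = -0.3489

θ₁ = 1.3965, θ₂ = 0.0003, θ₃ = -0.3489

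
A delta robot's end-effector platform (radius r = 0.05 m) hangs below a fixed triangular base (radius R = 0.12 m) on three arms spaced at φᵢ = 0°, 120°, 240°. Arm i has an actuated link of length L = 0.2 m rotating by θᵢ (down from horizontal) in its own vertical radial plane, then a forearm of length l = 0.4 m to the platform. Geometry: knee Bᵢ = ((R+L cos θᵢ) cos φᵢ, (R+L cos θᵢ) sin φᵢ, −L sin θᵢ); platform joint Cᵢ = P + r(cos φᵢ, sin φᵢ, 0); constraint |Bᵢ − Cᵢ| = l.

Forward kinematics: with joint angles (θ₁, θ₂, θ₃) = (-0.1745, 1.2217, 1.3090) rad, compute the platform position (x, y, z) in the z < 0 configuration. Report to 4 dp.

(0.2767, 0.0239, -0.3644)

centre 1 = (0.2670·cos0.0°, 0.2670·sin0.0°, 0.0347) = (0.2670, 0.0000, 0.0347)
φ2=120.0°: virtual centre (-0.0692, 0.1199, -0.1879), radius l
arm 3 at φ=240.0°: e+L cos θ3 = 0.1218;  centre 3 = (-0.0609, -0.1055, -0.1932)
eliminate P² terms by subtracting sphere 1 from 2 and 3
[-0.6723 0.2397 -0.4453]·P = -0.0180;  [-0.6557 -0.2109 -0.4558]·P = -0.0203
Cramer: x(z) = 0.0290-0.6796z;  y(z) = 0.0062-0.0484z
into |P−centre ₁|² = l²: 1.4642z² + 0.2534z + -0.1021 = 0;  Δ = 0.6623;  z = -0.3644 or 0.1914 → z<0 root = -0.3644
x = 0.2767, y = 0.0239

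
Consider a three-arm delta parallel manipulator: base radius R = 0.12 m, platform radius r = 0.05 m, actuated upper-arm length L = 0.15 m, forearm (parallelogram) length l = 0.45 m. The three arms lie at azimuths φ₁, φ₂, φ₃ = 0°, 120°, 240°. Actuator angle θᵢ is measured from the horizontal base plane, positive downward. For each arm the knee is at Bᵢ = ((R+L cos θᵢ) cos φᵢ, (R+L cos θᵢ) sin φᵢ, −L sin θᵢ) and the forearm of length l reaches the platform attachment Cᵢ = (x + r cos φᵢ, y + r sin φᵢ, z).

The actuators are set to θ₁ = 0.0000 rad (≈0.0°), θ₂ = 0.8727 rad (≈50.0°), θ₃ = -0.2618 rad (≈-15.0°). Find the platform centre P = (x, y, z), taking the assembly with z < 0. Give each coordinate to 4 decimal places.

S1 = (0.2200·cos0.0°, 0.2200·sin0.0°, 0.0000) = (0.2200, 0.0000, 0.0000)
arm 2 at φ=120.0°: e+L cos θ2 = 0.1664;  S2 = (-0.0832, 0.1441, -0.1149)
S3 = (0.2149·cos240.0°, 0.2149·sin240.0°, 0.0388) = (-0.1074, -0.1861, 0.0388)
subtract pairs → two planes through P
[-0.6064 0.2882 -0.2298]·P = -0.0075;  [-0.6549 -0.3722 0.0776]·P = -0.0007
Cramer: x(z) = 0.0072-0.1524z;  y(z) = -0.0108+0.4767z
quadratic in z: (1.2505)z²+(0.0545)z+(-0.1571)=0, √Δ=0.8882 → z ∈ {-0.3769, 0.3333}; z = -0.3769 (taking z<0)
x = 0.0647, y = -0.1905

(0.0647, -0.1905, -0.3769)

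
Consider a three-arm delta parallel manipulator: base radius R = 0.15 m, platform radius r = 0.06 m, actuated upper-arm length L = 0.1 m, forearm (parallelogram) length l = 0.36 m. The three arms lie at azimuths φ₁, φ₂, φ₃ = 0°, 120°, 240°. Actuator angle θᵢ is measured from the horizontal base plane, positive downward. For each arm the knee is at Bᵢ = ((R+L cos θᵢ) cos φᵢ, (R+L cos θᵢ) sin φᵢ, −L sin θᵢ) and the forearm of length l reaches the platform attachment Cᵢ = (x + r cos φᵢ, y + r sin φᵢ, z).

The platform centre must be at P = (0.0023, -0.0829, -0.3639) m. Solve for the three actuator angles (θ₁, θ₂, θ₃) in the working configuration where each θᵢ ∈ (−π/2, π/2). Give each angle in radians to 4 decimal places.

θ₁ = 0.6110, θ₂ = 0.9600, θ₃ = 0.2616

rotate P by −φ1: (0.0023, -0.0829, -0.3639)
  A cos θ + B sin θ = C:  0.0877·cos θ + -0.3639·sin θ = -0.1369
  √(A²+B²)=0.3743;  θ1 = -1.3343+1.9453 ≈ 0.6110
rotate P by −φ2: (-0.0729, 0.0395, -0.3639)
  A cos θ + B sin θ = C:  0.1629·cos θ + -0.3639·sin θ = -0.2047
  θ2 = atan2(B,A) + arccos(C/0.3987) = 0.9600
arm 3 (φ=240.0°): x'=0.0706, y'=0.0434
  e−x'=0.0194;  (l²−L²−(e−x')²−y'²−z²)/2L = -0.0754
  θ3 = atan2(B,A) + arccos(C/0.3644) = 0.2616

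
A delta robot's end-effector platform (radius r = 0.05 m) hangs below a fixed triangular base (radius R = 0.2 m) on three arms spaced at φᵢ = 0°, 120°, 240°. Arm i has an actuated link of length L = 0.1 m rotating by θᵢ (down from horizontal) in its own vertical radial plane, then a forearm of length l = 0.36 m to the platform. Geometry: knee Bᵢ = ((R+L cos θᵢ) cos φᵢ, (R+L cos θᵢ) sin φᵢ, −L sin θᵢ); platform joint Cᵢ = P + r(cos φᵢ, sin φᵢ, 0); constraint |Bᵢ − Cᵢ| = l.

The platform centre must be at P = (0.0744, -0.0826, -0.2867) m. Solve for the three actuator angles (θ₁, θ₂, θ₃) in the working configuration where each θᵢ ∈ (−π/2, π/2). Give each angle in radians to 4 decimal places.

θ₁ = -0.1749, θ₂ = 1.1341, θ₃ = 0.1742

rotate P by −φ1: (0.0744, -0.0826, -0.2867)
  A cos θ + B sin θ = C:  0.0756·cos θ + -0.2867·sin θ = 0.1243
  γ=atan2(-0.2867,0.0756)=-1.3130;  ψ=arccos(0.4193)=1.1381;  θ1=γ+ψ≈-0.1749
rotate P by −φ2: (-0.1087, -0.0231, -0.2867)
  e−x'=0.2587;  (l²−L²−(e−x')²−y'²−z²)/2L = -0.1504
  √(A²+B²)=0.3862;  θ2 = -0.8366+1.9708 ≈ 1.1341
arm 3 (φ=240.0°): x'=0.0343, y'=0.1057
  e−x'=0.1157;  (l²−L²−(e−x')²−y'²−z²)/2L = 0.0642
  γ=atan2(-0.2867,0.1157)=-1.1873;  ψ=arccos(0.2077)=1.3615;  θ3=γ+ψ≈0.1742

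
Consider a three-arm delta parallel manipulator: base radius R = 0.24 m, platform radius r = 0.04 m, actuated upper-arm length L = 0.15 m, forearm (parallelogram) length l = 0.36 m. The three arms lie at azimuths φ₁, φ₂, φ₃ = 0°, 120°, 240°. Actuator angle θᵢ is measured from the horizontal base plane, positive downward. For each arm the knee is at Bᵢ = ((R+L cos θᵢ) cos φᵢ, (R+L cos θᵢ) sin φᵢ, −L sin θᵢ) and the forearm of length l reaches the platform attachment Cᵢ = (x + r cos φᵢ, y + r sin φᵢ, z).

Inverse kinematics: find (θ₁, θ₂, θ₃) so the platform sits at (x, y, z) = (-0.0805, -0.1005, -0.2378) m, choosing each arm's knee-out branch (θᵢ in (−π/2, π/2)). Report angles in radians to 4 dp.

rotate P by −φ1: (-0.0805, -0.1005, -0.2378)
  A=0.2805, B=-0.2378, C=(l²−L²−A²−y'²−z²)/(2L)=-0.1274
  θ1 = atan2(B,A) + arccos(C/0.3677) = 1.2215
arm 2 (φ=120.0°): x'=-0.0468, y'=0.1200
  A=0.2468, B=-0.2378, C=(l²−L²−A²−y'²−z²)/(2L)=-0.0825
  √(A²+B²)=0.3427;  θ2 = -0.7669+1.8138 ≈ 1.0470
φ3=240.0° → target in arm frame (0.1273, -0.0195)
  e−x'=0.0727;  (l²−L²−(e−x')²−y'²−z²)/2L = 0.1496
  γ=atan2(-0.2378,0.0727)=-1.2740;  ψ=arccos(0.6017)=0.9252;  θ3=γ+ψ≈-0.3488

θ₁ = 1.2215, θ₂ = 1.0470, θ₃ = -0.3488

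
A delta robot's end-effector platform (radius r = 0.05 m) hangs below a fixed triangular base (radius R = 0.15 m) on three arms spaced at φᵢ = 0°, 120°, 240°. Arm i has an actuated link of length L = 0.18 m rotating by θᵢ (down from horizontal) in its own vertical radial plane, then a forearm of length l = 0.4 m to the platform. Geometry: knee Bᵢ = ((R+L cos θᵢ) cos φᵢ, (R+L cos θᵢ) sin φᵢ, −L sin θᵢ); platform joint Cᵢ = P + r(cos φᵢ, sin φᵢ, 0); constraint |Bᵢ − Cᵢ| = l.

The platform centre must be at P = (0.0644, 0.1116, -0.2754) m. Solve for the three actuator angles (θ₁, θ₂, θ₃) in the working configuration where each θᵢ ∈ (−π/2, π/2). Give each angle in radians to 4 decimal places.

θ₁ = -0.2617, θ₂ = -0.2620, θ₃ = 0.6981

rotate P by −φ1: (0.0644, 0.1116, -0.2754)
  A=0.0356, B=-0.2754, C=(l²−L²−A²−y'²−z²)/(2L)=0.1056
  θ1 = atan2(B,A) + arccos(C/0.2777) = -0.2617
rotate P by −φ2: (0.0644, -0.1116, -0.2754)
  A=0.0356, B=-0.2754, C=(l²−L²−A²−y'²−z²)/(2L)=0.1057
  √(A²+B²)=0.2777;  θ2 = -1.4424+1.1804 ≈ -0.2620
rotate P by −φ3: (-0.1288, 0.0000, -0.2754)
  A=0.2288, B=-0.2754, C=(l²−L²−A²−y'²−z²)/(2L)=-0.0017
  γ=atan2(-0.2754,0.2288)=-0.8775;  ψ=arccos(-0.0048)=1.5756;  θ3=γ+ψ≈0.6981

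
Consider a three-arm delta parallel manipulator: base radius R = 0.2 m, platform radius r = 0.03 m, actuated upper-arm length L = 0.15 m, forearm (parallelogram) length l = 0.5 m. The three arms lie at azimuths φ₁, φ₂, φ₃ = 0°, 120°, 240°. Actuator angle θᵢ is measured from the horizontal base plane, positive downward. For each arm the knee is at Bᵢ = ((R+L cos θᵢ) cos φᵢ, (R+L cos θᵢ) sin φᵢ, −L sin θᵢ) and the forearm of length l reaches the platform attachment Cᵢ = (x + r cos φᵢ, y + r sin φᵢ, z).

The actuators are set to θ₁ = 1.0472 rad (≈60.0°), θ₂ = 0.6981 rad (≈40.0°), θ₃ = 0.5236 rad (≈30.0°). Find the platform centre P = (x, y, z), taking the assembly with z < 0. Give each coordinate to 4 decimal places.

arm 1 at φ=0.0°: ρ1 = 0.2450;  centre 1 = (0.2450, 0.0000, -0.1299)
centre 2 = (0.2849·cos120.0°, 0.2849·sin120.0°, -0.0964) = (-0.1425, 0.2467, -0.0964)
φ3=240.0°: virtual centre (-0.1500, -0.2597, -0.0750), radius l
subtract pairs → two planes through P
[-0.7749 0.4935 0.0670]·P = 0.0136;  [-0.7899 -0.5194 0.1098]·P = 0.0187
Cramer: x(z) = -0.0205+0.1123z;  y(z) = -0.0047+0.0406z
into |P−centre ₁|² = l²: 1.0143z² + 0.1998z + -0.1626 = 0;  Δ = 0.6996;  z = -0.5108 or 0.3138 → z<0 root = -0.5108
x = -0.0779, y = -0.0255

(-0.0779, -0.0255, -0.5108)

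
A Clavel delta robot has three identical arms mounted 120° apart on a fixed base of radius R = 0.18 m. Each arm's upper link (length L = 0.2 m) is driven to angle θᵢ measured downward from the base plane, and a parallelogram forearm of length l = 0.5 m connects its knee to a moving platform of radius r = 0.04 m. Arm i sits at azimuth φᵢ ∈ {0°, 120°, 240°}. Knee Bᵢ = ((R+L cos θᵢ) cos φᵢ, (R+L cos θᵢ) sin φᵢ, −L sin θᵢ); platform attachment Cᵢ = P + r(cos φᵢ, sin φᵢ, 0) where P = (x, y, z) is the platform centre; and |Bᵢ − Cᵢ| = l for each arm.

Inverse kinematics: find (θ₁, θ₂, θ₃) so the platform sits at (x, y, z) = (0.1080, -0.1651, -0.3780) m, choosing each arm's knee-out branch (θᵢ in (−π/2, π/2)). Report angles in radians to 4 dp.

arm 1 (φ=0.0°): x'=0.1080, y'=-0.1651
  e−x'=0.0320;  (l²−L²−(e−x')²−y'²−z²)/2L = 0.0971
  √(A²+B²)=0.3794;  θ1 = -1.4863+1.3120 ≈ -0.1743
arm 2 (φ=120.0°): x'=-0.1970, y'=-0.0110
  A cos θ + B sin θ = C:  0.3370·cos θ + -0.3780·sin θ = -0.1164
  θ2 = atan2(B,A) + arccos(C/0.5064) = 0.9600
arm 3 (φ=240.0°): x'=0.0890, y'=0.1761
  e−x'=0.0510;  (l²−L²−(e−x')²−y'²−z²)/2L = 0.0838
  √(A²+B²)=0.3814;  θ3 = -1.4366+1.3494 ≈ -0.0873

θ₁ = -0.1743, θ₂ = 0.9600, θ₃ = -0.0873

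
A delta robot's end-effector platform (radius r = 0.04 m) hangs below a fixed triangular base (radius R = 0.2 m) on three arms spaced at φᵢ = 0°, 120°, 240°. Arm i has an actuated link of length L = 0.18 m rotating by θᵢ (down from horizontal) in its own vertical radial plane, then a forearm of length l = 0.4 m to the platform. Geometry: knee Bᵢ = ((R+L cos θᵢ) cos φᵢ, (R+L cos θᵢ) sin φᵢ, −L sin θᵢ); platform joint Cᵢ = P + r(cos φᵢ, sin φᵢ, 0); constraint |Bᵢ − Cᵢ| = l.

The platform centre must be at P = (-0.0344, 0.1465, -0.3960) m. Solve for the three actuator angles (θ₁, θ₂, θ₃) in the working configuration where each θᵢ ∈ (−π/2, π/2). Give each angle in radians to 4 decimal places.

arm 1 (φ=0.0°): x'=-0.0344, y'=0.1465
  A=0.1944, B=-0.3960, C=(l²−L²−A²−y'²−z²)/(2L)=-0.2457
  θ1 = atan2(B,A) + arccos(C/0.4411) = 1.0472
rotate P by −φ2: (0.1441, -0.0435, -0.3960)
  e−x'=0.0159;  (l²−L²−(e−x')²−y'²−z²)/2L = -0.0871
  γ=atan2(-0.3960,0.0159)=-1.5306;  ψ=arccos(-0.2198)=1.7924;  θ2=γ+ψ≈0.2618
arm 3 (φ=240.0°): x'=-0.1097, y'=-0.1030
  A cos θ + B sin θ = C:  0.2697·cos θ + -0.3960·sin θ = -0.3127
  θ3 = atan2(B,A) + arccos(C/0.4791) = 1.3089

θ₁ = 1.0472, θ₂ = 0.2618, θ₃ = 1.3089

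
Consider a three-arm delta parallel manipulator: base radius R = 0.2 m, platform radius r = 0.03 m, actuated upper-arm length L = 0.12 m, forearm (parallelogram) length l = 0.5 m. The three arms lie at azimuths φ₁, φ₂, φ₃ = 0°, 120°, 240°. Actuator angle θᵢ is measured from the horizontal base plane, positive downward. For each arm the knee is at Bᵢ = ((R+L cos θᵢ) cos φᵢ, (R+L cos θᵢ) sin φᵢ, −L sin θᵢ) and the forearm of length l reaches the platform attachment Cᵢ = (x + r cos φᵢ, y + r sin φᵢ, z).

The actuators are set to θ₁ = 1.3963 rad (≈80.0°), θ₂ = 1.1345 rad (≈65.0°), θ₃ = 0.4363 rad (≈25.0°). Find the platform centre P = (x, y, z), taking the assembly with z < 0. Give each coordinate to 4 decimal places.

O1 = (0.1908·cos0.0°, 0.1908·sin0.0°, -0.1182) = (0.1908, 0.0000, -0.1182)
φ2=120.0°: virtual centre (-0.1104, 0.1911, -0.1088), radius l
arm 3 at φ=240.0°: (R−r)+L cos θ3 = 0.2788;  O3 = (-0.1394, -0.2414, -0.0507)
subtract pairs → two planes through P
plane₁₂: -0.6024x+0.3823y+0.0188z = 0.0102
Cramer: x(z) = -0.0301+0.1117z;  y(z) = -0.0208+0.1267z
quadratic in z: (1.0285)z²+(0.1817)z+(-0.1868)=0, √Δ=0.8953 → z ∈ {-0.5236, 0.3469}; z = -0.5236 (taking z<0)
x = -0.0885, y = -0.0871

(-0.0885, -0.0871, -0.5236)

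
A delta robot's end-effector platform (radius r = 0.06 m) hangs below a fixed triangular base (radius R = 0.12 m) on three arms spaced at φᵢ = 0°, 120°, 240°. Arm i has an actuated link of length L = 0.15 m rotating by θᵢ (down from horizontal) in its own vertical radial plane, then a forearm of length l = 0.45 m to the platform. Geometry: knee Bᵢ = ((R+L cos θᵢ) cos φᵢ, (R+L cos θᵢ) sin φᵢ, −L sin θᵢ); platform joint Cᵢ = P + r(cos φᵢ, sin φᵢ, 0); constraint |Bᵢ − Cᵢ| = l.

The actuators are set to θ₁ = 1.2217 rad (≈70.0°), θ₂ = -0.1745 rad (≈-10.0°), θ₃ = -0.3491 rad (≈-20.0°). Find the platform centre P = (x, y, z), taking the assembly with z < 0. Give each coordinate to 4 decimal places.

φ1=0.0°: virtual centre (0.1113, 0.0000, -0.1410), radius l
φ2=120.0°: virtual centre (-0.1039, 0.1799, 0.0260), radius l
φ3=240.0°: virtual centre (-0.1005, -0.1740, 0.0513), radius l
|S₂|²−|S₁|² = 0.0116;  |S₃|²−|S₁|² = 0.0108
linear system: -0.4303x+0.3598y = 0.0116−0.3340z; -0.4236x+-0.3481y = 0.0108−0.3845z
Cramer: x(z) = -0.0261+0.8425z;  y(z) = 0.0009+0.0794z
into |P−S₁|² = l²: 1.7162z² + 0.0504z + -0.1637 = 0;  Δ = 1.1266;  z = -0.3239 or 0.2945 → z<0 root = -0.3239
x = -0.2991, y = -0.0248

(-0.2991, -0.0248, -0.3239)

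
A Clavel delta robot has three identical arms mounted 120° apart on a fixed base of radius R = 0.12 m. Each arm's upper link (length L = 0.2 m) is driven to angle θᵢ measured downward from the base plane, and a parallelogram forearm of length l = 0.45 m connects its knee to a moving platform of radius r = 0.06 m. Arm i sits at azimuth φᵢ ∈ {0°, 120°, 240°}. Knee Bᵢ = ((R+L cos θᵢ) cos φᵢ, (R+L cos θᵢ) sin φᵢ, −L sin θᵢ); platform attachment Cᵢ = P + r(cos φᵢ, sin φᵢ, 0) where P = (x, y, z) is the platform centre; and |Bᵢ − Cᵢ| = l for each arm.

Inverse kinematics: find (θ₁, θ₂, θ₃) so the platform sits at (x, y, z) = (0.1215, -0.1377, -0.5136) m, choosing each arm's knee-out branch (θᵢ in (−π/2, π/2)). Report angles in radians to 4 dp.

φ1=0.0° → target in arm frame (0.1215, -0.1377)
  A=-0.0615, B=-0.5136, C=(l²−L²−A²−y'²−z²)/(2L)=-0.3101
  θ1 = atan2(B,A) + arccos(C/0.5173) = 0.5236
φ2=120.0° → target in arm frame (-0.1800, -0.0364)
  A cos θ + B sin θ = C:  0.2400·cos θ + -0.5136·sin θ = -0.4005
  γ=atan2(-0.5136,0.2400)=-1.1337;  ψ=arccos(-0.7065)=2.3553;  θ2=γ+ψ≈1.2217
arm 3 (φ=240.0°): x'=0.0585, y'=0.1741
  A cos θ + B sin θ = C:  0.0015·cos θ + -0.5136·sin θ = -0.3290
  θ3 = atan2(B,A) + arccos(C/0.5136) = 0.6981

θ₁ = 0.5236, θ₂ = 1.2217, θ₃ = 0.6981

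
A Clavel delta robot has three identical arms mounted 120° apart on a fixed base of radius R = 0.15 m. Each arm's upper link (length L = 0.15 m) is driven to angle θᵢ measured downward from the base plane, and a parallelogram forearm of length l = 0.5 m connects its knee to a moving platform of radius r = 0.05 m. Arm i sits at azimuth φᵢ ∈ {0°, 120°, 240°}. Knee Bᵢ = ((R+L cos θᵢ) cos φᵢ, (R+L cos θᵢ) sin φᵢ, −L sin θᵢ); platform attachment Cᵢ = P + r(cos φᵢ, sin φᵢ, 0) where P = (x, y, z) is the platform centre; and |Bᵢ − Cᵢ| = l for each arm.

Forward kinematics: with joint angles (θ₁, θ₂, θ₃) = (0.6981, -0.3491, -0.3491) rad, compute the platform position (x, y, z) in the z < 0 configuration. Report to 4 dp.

S1 = (0.2149·cos0.0°, 0.2149·sin0.0°, -0.0964) = (0.2149, 0.0000, -0.0964)
φ2=120.0°: virtual centre (-0.1205, 0.2087, 0.0513), radius l
arm 3 at φ=240.0°: ρ3 = 0.2410;  S3 = (-0.1205, -0.2087, 0.0513)
subtract pairs → two planes through P
[-0.6708 0.4173 0.2954]·P = 0.0052;  [-0.6708 -0.4173 0.2954]·P = 0.0052
det = 0.5599;  x = -0.0078+0.4405z,  y = 0.0000+0.0000z
into |P−S₁|² = l²: 1.1940z² + -0.0033z + -0.1911 = 0;  Δ = 0.9128;  z = -0.3987 or 0.4015 → z<0 root = -0.3987
x = -0.1834, y = 0.0000

(-0.1834, 0.0000, -0.3987)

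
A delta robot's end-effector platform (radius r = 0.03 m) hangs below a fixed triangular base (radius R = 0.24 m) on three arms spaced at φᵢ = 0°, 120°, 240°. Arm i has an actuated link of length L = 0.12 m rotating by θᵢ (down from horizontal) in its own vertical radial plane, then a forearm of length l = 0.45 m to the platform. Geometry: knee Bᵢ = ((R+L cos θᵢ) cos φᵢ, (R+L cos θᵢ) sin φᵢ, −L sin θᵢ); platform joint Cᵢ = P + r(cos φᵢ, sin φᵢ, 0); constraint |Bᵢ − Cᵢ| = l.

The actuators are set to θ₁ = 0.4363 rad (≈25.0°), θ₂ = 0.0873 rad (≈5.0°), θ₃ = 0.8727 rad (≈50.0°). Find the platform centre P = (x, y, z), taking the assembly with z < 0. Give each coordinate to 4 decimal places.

(0.0078, 0.0731, -0.3677)

S1 = (0.3188·cos0.0°, 0.3188·sin0.0°, -0.0507) = (0.3188, 0.0000, -0.0507)
arm 2 at φ=120.0°: e+L cos θ2 = 0.3295;  S2 = (-0.1648, 0.2854, -0.0105)
S3 = (0.2871·cos240.0°, 0.2871·sin240.0°, -0.0919) = (-0.1436, -0.2487, -0.0919)
|S₂|²−|S₁|² = 0.0045;  |S₃|²−|S₁|² = -0.0133
[-0.9671 0.5708 0.0805]·P = 0.0045;  [-0.9246 -0.4973 -0.0824]·P = -0.0133
det = 1.0087;  x = 0.0053+-0.0070z,  y = 0.0169+-0.1528z
sphere 1 gives Az²+Bz+C=0 with A=1.0234, B=0.1006, C=-0.1014;  B²−4AC=0.4251;  roots -0.3677, 0.2694;  negative root z = -0.3677
x = 0.0078, y = 0.0731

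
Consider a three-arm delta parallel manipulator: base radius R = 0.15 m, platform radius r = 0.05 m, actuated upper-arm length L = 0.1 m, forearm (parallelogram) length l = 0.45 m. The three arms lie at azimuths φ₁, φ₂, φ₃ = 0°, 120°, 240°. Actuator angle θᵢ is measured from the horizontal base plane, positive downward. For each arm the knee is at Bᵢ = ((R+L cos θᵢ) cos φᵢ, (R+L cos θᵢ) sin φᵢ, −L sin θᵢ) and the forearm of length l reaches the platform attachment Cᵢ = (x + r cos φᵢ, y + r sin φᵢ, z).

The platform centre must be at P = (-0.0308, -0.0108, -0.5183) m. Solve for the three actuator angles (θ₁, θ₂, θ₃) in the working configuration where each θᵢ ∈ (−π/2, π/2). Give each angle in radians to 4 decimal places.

rotate P by −φ1: (-0.0308, -0.0108, -0.5183)
  A=0.1308, B=-0.5183, C=(l²−L²−A²−y'²−z²)/(2L)=-0.4668
  θ1 = atan2(B,A) + arccos(C/0.5345) = 1.3091
arm 2 (φ=120.0°): x'=0.0060, y'=0.0321
  A cos θ + B sin θ = C:  0.0940·cos θ + -0.5183·sin θ = -0.4300
  γ=atan2(-0.5183,0.0940)=-1.3915;  ψ=arccos(-0.8162)=2.5257;  θ2=γ+ψ≈1.1342
arm 3 (φ=240.0°): x'=0.0248, y'=-0.0213
  e−x'=0.0752;  (l²−L²−(e−x')²−y'²−z²)/2L = -0.4112
  γ=atan2(-0.5183,0.0752)=-1.4266;  ψ=arccos(-0.7852)=2.4739;  θ3=γ+ψ≈1.0472

θ₁ = 1.3091, θ₂ = 1.1342, θ₃ = 1.0472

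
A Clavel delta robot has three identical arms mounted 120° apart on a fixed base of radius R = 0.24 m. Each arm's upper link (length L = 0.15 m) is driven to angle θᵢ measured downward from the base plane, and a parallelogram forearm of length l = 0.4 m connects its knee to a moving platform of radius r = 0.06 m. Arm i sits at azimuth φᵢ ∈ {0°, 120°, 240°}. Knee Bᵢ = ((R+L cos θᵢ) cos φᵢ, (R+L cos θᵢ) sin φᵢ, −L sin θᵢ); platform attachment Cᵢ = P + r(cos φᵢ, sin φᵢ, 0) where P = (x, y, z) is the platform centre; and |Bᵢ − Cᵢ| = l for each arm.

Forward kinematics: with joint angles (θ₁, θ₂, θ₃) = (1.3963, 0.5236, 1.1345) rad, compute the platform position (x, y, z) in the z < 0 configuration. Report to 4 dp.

(-0.0819, 0.0722, -0.4158)

centre 1 = (0.2060·cos0.0°, 0.2060·sin0.0°, -0.1477) = (0.2060, 0.0000, -0.1477)
arm 2 at φ=120.0°: ρ2 = 0.3099;  centre 2 = (-0.1550, 0.2684, -0.0750)
arm 3 at φ=240.0°: ρ3 = 0.2434;  centre 3 = (-0.1217, -0.2108, -0.1359)
eliminate P² terms by subtracting sphere 1 from 2 and 3
plane₁₂: -0.7220x+0.5368y+0.1454z = 0.0374
Cramer: x(z) = -0.0350+0.1127z;  y(z) = 0.0226-0.1194z
sphere 1 gives Az²+Bz+C=0 with A=1.0270, B=0.2357, C=-0.0796;  B²−4AC=0.3824;  roots -0.4158, 0.1863;  negative root z = -0.4158
x = -0.0819, y = 0.0722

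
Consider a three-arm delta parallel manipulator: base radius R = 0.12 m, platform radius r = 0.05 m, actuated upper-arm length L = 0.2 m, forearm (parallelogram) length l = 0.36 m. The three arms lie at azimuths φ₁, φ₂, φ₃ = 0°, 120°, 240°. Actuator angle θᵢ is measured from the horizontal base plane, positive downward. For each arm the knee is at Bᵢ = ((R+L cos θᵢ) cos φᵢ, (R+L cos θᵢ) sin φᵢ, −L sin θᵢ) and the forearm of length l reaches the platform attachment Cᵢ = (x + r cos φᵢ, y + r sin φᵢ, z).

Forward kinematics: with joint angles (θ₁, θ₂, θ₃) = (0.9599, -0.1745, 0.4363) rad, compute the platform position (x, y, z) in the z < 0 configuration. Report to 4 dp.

(-0.1433, 0.0771, -0.2905)

φ1=0.0°: virtual centre (0.1847, 0.0000, -0.1638), radius l
φ2=120.0°: virtual centre (-0.1335, 0.2312, 0.0347), radius l
φ3=240.0°: virtual centre (-0.1256, -0.2176, -0.0845), radius l
|S₂|²−|S₁|² = 0.0115;  |S₃|²−|S₁|² = 0.0093
plane₁₂: -0.6364x+0.4624y+0.3971z = 0.0115
Cramer: x(z) = -0.0165+0.4365z;  y(z) = 0.0022-0.2581z
into |P−S₁|² = l²: 1.2571z² + 0.1509z + -0.0623 = 0;  Δ = 0.3358;  z = -0.2905 or 0.1705 → z<0 root = -0.2905
x = -0.1433, y = 0.0771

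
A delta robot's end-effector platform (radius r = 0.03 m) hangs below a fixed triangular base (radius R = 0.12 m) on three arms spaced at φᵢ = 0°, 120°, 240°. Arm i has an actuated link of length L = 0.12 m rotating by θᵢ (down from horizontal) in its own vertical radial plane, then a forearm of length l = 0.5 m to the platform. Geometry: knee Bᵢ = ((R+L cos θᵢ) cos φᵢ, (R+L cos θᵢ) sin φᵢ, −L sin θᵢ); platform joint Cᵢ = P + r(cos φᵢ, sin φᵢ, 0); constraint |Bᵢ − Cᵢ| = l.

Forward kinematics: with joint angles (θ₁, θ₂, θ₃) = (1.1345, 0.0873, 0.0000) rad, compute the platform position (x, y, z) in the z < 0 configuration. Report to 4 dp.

(-0.2179, -0.0131, -0.4569)

arm 1 at φ=0.0°: ρ1 = 0.1407;  S1 = (0.1407, 0.0000, -0.1088)
φ2=120.0°: virtual centre (-0.1048, 0.1815, -0.0105), radius l
φ3=240.0°: virtual centre (-0.1050, -0.1819, 0.0000), radius l
subtract pairs → two planes through P
linear system: -0.4910x+0.3629y = 0.0124−0.1966z; -0.4914x+-0.3637y = 0.0125−0.2175z
Cramer: x(z) = -0.0253+0.4215z;  y(z) = -0.0001+0.0285z
quadratic in z: (1.1785)z²+(0.0776)z+(-0.2106)=0, √Δ=0.9994 → z ∈ {-0.4569, 0.3911}; z = -0.4569 (taking z<0)
x = -0.2179, y = -0.0131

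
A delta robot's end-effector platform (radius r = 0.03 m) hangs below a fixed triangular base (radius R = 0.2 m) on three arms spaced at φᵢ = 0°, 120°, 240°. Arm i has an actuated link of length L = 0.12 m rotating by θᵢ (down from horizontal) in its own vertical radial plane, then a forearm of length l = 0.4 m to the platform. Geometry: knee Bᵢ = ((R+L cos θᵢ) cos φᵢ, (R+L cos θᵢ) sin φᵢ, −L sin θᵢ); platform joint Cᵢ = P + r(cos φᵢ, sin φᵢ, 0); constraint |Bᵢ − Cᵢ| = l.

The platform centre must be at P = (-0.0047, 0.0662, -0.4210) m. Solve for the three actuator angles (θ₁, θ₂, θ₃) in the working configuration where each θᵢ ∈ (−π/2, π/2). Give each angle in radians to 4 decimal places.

θ₁ = 1.0472, θ₂ = 0.6980, θ₃ = 1.3092

rotate P by −φ1: (-0.0047, 0.0662, -0.4210)
  A cos θ + B sin θ = C:  0.1747·cos θ + -0.4210·sin θ = -0.2773
  γ=atan2(-0.4210,0.1747)=-1.1775;  ψ=arccos(-0.6083)=2.2247;  θ1=γ+ψ≈1.0472
arm 2 (φ=120.0°): x'=0.0597, y'=-0.0290
  A=0.1103, B=-0.4210, C=(l²−L²−A²−y'²−z²)/(2L)=-0.1861
  γ=atan2(-0.4210,0.1103)=-1.3145;  ψ=arccos(-0.4275)=2.0125;  θ2=γ+ψ≈0.6980
arm 3 (φ=240.0°): x'=-0.0550, y'=-0.0372
  A cos θ + B sin θ = C:  0.2250·cos θ + -0.4210·sin θ = -0.3485
  γ=atan2(-0.4210,0.2250)=-1.0800;  ψ=arccos(-0.7301)=2.3892;  θ3=γ+ψ≈1.3092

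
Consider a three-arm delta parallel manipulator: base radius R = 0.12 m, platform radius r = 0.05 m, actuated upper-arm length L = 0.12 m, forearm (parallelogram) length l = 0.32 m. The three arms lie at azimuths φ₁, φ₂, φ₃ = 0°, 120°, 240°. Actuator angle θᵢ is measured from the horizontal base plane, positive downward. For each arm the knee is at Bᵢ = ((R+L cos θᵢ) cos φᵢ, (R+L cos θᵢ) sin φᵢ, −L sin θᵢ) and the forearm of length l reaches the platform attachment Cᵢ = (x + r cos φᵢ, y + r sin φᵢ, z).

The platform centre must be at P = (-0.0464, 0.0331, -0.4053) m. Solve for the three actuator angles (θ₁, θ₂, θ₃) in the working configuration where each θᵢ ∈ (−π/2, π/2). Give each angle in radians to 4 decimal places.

θ₁ = 1.3956, θ₂ = 0.9594, θ₃ = 1.2211

φ1=0.0° → target in arm frame (-0.0464, 0.0331)
  A=0.1164, B=-0.4053, C=(l²−L²−A²−y'²−z²)/(2L)=-0.3788
  θ1 = atan2(B,A) + arccos(C/0.4217) = 1.3956
arm 2 (φ=120.0°): x'=0.0519, y'=0.0236
  A=0.0181, B=-0.4053, C=(l²−L²−A²−y'²−z²)/(2L)=-0.3215
  γ=atan2(-0.4053,0.0181)=-1.5261;  ψ=arccos(-0.7924)=2.4855;  θ2=γ+ψ≈0.9594
arm 3 (φ=240.0°): x'=-0.0055, y'=-0.0567
  A cos θ + B sin θ = C:  0.0755·cos θ + -0.4053·sin θ = -0.3549
  γ=atan2(-0.4053,0.0755)=-1.3867;  ψ=arccos(-0.8609)=2.6079;  θ3=γ+ψ≈1.2211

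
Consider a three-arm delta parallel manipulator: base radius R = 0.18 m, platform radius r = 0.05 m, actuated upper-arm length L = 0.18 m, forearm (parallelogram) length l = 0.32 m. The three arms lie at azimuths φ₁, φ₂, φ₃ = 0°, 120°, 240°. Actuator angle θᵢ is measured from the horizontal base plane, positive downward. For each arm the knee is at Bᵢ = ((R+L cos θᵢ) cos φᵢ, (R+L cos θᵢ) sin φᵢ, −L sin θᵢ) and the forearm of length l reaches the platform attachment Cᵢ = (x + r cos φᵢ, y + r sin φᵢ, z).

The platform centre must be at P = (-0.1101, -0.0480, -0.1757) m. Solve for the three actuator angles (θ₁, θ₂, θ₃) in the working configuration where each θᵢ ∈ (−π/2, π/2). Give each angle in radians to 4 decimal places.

θ₁ = 1.1347, θ₂ = 0.4360, θ₃ = -0.3490

arm 1 (φ=0.0°): x'=-0.1101, y'=-0.0480
  e−x'=0.2401;  (l²−L²−(e−x')²−y'²−z²)/2L = -0.0578
  √(A²+B²)=0.2975;  θ1 = -0.6317+1.7664 ≈ 1.1347
arm 2 (φ=120.0°): x'=0.0135, y'=0.1193
  A=0.1165, B=-0.1757, C=(l²−L²−A²−y'²−z²)/(2L)=0.0314
  √(A²+B²)=0.2108;  θ2 = -0.9852+1.4212 ≈ 0.4360
rotate P by −φ3: (0.0966, -0.0713, -0.1757)
  e−x'=0.0334;  (l²−L²−(e−x')²−y'²−z²)/2L = 0.0915
  √(A²+B²)=0.1788;  θ3 = -1.3830+1.0340 ≈ -0.3490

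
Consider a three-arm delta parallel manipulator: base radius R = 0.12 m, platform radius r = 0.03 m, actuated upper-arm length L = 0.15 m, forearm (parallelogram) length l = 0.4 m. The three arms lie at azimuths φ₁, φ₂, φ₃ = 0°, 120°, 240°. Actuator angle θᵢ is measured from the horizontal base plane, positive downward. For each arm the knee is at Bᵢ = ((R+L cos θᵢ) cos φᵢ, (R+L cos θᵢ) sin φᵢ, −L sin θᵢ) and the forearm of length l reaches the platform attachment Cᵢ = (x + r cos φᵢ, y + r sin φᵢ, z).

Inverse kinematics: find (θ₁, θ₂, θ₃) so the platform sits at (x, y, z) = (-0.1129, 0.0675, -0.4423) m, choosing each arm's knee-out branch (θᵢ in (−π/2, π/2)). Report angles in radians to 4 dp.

arm 1 (φ=0.0°): x'=-0.1129, y'=0.0675
  e−x'=0.2029;  (l²−L²−(e−x')²−y'²−z²)/2L = -0.3462
  θ1 = atan2(B,A) + arccos(C/0.4866) = 1.2216
φ2=120.0° → target in arm frame (0.1149, 0.0640)
  e−x'=-0.0249;  (l²−L²−(e−x')²−y'²−z²)/2L = -0.2095
  √(A²+B²)=0.4430;  θ2 = -1.6270+2.0634 ≈ 0.4363
φ3=240.0° → target in arm frame (-0.0020, -0.1315)
  e−x'=0.0920;  (l²−L²−(e−x')²−y'²−z²)/2L = -0.2796
  √(A²+B²)=0.4518;  θ3 = -1.3657+2.2383 ≈ 0.8726

θ₁ = 1.2216, θ₂ = 0.4363, θ₃ = 0.8726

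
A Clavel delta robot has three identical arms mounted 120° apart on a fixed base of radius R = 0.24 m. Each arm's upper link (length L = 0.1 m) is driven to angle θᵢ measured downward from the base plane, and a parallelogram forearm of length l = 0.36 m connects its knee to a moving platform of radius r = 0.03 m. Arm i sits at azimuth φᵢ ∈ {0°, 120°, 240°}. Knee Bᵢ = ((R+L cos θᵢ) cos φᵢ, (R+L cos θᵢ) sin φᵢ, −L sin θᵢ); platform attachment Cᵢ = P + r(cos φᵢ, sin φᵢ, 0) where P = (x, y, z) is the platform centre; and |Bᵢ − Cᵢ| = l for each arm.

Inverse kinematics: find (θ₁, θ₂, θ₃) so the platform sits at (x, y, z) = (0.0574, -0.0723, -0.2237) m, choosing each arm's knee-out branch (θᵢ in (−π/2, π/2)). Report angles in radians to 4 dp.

θ₁ = -0.2614, θ₂ = 1.2215, θ₃ = 0.0873

arm 1 (φ=0.0°): x'=0.0574, y'=-0.0723
  A cos θ + B sin θ = C:  0.1526·cos θ + -0.2237·sin θ = 0.2052
  γ=atan2(-0.2237,0.1526)=-0.9721;  ψ=arccos(0.7579)=0.7108;  θ1=γ+ψ≈-0.2614
φ2=120.0° → target in arm frame (-0.0913, -0.0136)
  A cos θ + B sin θ = C:  0.3013·cos θ + -0.2237·sin θ = -0.1071
  θ2 = atan2(B,A) + arccos(C/0.3753) = 1.2215
rotate P by −φ3: (0.0339, 0.0859, -0.2237)
  e−x'=0.1761;  (l²−L²−(e−x')²−y'²−z²)/2L = 0.1559
  γ=atan2(-0.2237,0.1761)=-0.9039;  ψ=arccos(0.5476)=0.9913;  θ3=γ+ψ≈0.0873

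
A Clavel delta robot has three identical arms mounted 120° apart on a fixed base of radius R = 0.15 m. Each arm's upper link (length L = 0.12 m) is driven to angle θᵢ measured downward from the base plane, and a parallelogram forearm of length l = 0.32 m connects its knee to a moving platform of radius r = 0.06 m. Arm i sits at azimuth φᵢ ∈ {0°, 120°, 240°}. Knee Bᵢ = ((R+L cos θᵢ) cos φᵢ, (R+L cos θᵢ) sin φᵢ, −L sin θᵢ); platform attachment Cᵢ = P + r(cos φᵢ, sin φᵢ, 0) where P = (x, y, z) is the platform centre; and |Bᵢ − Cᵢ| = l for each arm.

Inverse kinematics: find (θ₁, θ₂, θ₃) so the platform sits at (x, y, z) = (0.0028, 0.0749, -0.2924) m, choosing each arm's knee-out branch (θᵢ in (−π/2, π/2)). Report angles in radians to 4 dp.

θ₁ = 0.4366, θ₂ = 0.0875, θ₃ = 0.7859

arm 1 (φ=0.0°): x'=0.0028, y'=0.0749
  e−x'=0.0872;  (l²−L²−(e−x')²−y'²−z²)/2L = -0.0446
  γ=atan2(-0.2924,0.0872)=-1.2810;  ψ=arccos(-0.1463)=1.7176;  θ1=γ+ψ≈0.4366
φ2=120.0° → target in arm frame (0.0635, -0.0399)
  A=0.0265, B=-0.2924, C=(l²−L²−A²−y'²−z²)/(2L)=0.0009
  θ2 = atan2(B,A) + arccos(C/0.2936) = 0.0875
arm 3 (φ=240.0°): x'=-0.0663, y'=-0.0350
  e−x'=0.1563;  (l²−L²−(e−x')²−y'²−z²)/2L = -0.0964
  √(A²+B²)=0.3315;  θ3 = -1.0800+1.8659 ≈ 0.7859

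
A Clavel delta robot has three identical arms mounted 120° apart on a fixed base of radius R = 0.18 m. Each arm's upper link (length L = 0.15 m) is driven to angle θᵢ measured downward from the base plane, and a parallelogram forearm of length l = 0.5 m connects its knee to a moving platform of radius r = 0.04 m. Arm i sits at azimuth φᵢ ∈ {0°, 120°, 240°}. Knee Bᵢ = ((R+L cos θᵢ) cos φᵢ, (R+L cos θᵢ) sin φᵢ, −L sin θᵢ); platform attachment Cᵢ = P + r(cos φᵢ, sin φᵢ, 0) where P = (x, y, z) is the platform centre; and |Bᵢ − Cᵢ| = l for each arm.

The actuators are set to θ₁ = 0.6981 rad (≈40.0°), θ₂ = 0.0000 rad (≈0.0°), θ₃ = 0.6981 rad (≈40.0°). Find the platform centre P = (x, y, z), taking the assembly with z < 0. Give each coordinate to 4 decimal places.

(-0.0602, 0.1043, -0.4704)

S1 = (0.2549·cos0.0°, 0.2549·sin0.0°, -0.0964) = (0.2549, 0.0000, -0.0964)
S2 = (0.2900·cos120.0°, 0.2900·sin120.0°, 0.0000) = (-0.1450, 0.2511, 0.0000)
φ3=240.0°: virtual centre (-0.1275, -0.2208, -0.0964), radius l
|S₂|²−|S₁|² = 0.0098;  |S₃|²−|S₁|² = 0.0000
linear system: -0.7998x+0.5023y = 0.0098−0.1928z; -0.7647x+-0.4415y = 0.0000−0.0000z
det = 0.7373;  x = -0.0059+0.1155z,  y = 0.0102+-0.2000z
sphere 1 gives Az²+Bz+C=0 with A=1.0533, B=0.1285, C=-0.1726;  B²−4AC=0.7437;  roots -0.4704, 0.3483;  negative root z = -0.4704
x = -0.0602, y = 0.1043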